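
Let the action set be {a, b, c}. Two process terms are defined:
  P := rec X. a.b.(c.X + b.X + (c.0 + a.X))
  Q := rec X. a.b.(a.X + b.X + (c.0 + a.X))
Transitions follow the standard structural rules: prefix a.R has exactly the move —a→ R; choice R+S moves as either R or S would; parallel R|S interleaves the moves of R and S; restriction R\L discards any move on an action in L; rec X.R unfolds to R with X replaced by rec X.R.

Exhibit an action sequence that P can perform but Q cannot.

abca

LTS(P): 4 reachable states
  s0 = rec X. a.b.(c.X + b.X + (c.0 + a.X)) :: -a-> s1
  s1 = b.(c.(rec X. a.b.(c.X + b.X + (c.0 + a.X))) + b.(rec X. a.b.(c.X + b.X + (c.0 + a.X))) + (c.0 + a.(rec X. a.b.(c.X + b.X + (c.0 + a.X))))) :: -b-> s2
  s2 = c.(rec X. a.b.(c.X + b.X + (c.0 + a.X))) + b.(rec X. a.b.(c.X + b.X + (c.0 + a.X))) + (c.0 + a.(rec X. a.b.(c.X + b.X + (c.0 + a.X)))) :: -a-> s0, -b-> s0, -c-> s0, -c-> s3
  s3 = 0 :: (no moves)
LTS(Q): 4 reachable states
  t0 = rec X. a.b.(a.X + b.X + (c.0 + a.X)) :: -a-> t1
  t1 = b.(a.(rec X. a.b.(a.X + b.X + (c.0 + a.X))) + b.(rec X. a.b.(a.X + b.X + (c.0 + a.X))) + (c.0 + a.(rec X. a.b.(a.X + b.X + (c.0 + a.X))))) :: -b-> t2
  t2 = a.(rec X. a.b.(a.X + b.X + (c.0 + a.X))) + b.(rec X. a.b.(a.X + b.X + (c.0 + a.X))) + (c.0 + a.(rec X. a.b.(a.X + b.X + (c.0 + a.X)))) :: -a-> t0, -b-> t0, -c-> t3
  t3 = 0 :: (no moves)
Trace ⟨abca⟩ through P, begin at {s0}:
  after a @ step 1: {s1}
  after b @ step 2: {s2}
  after c @ step 3: {s0, s3}
  after a @ step 4: {s1}
  P completes σ.
Trace ⟨abca⟩ through Q, begin at {t0}:
  after a @ step 1: {t1}
  after b @ step 2: {t2}
  after c @ step 3: {t3}
  after a @ step 4: no successor for Q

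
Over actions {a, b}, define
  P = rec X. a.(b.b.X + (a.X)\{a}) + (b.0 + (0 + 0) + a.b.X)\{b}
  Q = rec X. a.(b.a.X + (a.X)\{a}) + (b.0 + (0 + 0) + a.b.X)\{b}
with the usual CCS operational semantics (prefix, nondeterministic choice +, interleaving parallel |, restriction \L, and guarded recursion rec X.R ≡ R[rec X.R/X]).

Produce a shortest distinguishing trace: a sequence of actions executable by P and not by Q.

Reachable graph of P (4 states):
  u0 = rec X. a.(b.b.X + (a.X)\{a}) + (b.0 + (0 + 0) + a.b.X)\{b} ⊢ —a→ u1, —a→ u2
  u1 = (b.(rec X. a.(b.b.X + (a.X)\{a}) + (b.0 + (0 + 0) + a.b.X)\{b}))\{b} ⊢ (no moves)
  u2 = b.b.(rec X. a.(b.b.X + (a.X)\{a}) + (b.0 + (0 + 0) + a.b.X)\{b}) + (a.(rec X. a.(b.b.X + (a.X)\{a}) + (b.0 + (0 + 0) + a.b.X)\{b}))\{a} ⊢ —b→ u3
  u3 = b.(rec X. a.(b.b.X + (a.X)\{a}) + (b.0 + (0 + 0) + a.b.X)\{b}) ⊢ —b→ u0
Reachable graph of Q (4 states):
  v0 = rec X. a.(b.a.X + (a.X)\{a}) + (b.0 + (0 + 0) + a.b.X)\{b} ⊢ —a→ v1, —a→ v2
  v1 = (b.(rec X. a.(b.a.X + (a.X)\{a}) + (b.0 + (0 + 0) + a.b.X)\{b}))\{b} ⊢ (no moves)
  v2 = b.a.(rec X. a.(b.a.X + (a.X)\{a}) + (b.0 + (0 + 0) + a.b.X)\{b}) + (a.(rec X. a.(b.a.X + (a.X)\{a}) + (b.0 + (0 + 0) + a.b.X)\{b}))\{a} ⊢ —b→ v3
  v3 = a.(rec X. a.(b.a.X + (a.X)\{a}) + (b.0 + (0 + 0) + a.b.X)\{b}) ⊢ —a→ v0
Trace ⟨abb⟩ through P, begin at {u0}:
  step 1 (a): {u1, u2}
  step 2 (b): {u3}
  step 3 (b): {u0}
  — P admits the full trace.
Trace ⟨abb⟩ through Q, begin at {v0}:
  step 1 (a): {v1, v2}
  step 2 (b): {v3}
  step 3 (b): no successor for Q

abb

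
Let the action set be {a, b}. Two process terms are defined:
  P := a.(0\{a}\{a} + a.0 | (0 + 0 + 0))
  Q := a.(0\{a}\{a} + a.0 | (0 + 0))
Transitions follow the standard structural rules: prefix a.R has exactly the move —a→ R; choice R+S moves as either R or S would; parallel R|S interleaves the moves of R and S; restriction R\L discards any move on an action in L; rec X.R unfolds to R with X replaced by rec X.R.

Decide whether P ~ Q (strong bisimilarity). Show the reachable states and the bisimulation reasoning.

bisimilar

Reachable graph of P (3 states):
  p0 = a.(0\{a}\{a} + a.0 | (0 + 0 + 0)) | —a→ p1
  p1 = 0\{a}\{a} + a.0 | (0 + 0 + 0) | —a→ p2
  p2 = 0 | (0 + 0 + 0) | ·
Reachable graph of Q (3 states):
  q0 = a.(0\{a}\{a} + a.0 | (0 + 0)) | —a→ q1
  q1 = 0\{a}\{a} + a.0 | (0 + 0) | —a→ q2
  q2 = 0 | (0 + 0) | ·
Coarsest stable partition (strong bisimilarity classes):
  B0 = {p0, q0}
  B1 = {p1, q1}
  B2 = {p2, q2}
p0 ∈ B0, q0 ∈ B0 → same block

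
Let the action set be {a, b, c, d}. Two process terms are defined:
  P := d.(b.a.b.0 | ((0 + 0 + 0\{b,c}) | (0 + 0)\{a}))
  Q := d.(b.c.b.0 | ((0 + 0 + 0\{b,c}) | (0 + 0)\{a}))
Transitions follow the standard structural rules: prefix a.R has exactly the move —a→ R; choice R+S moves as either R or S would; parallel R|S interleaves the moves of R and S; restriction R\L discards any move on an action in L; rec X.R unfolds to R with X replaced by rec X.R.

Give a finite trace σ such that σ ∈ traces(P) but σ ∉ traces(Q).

LTS(P): 5 reachable states
  p0 = d.(b.a.b.0 | ((0 + 0 + 0\{b,c}) | (0 + 0)\{a})) | —d→ p1
  p1 = b.a.b.0 | ((0 + 0 + 0\{b,c}) | (0 + 0)\{a}) | —b→ p2
  p2 = a.b.0 | ((0 + 0 + 0\{b,c}) | (0 + 0)\{a}) | —a→ p3
  p3 = b.0 | ((0 + 0 + 0\{b,c}) | (0 + 0)\{a}) | —b→ p4
  p4 = 0 | ((0 + 0 + 0\{b,c}) | (0 + 0)\{a}) | stopped
LTS(Q): 5 reachable states
  q0 = d.(b.c.b.0 | ((0 + 0 + 0\{b,c}) | (0 + 0)\{a})) | —d→ q1
  q1 = b.c.b.0 | ((0 + 0 + 0\{b,c}) | (0 + 0)\{a}) | —b→ q2
  q2 = c.b.0 | ((0 + 0 + 0\{b,c}) | (0 + 0)\{a}) | —c→ q3
  q3 = b.0 | ((0 + 0 + 0\{b,c}) | (0 + 0)\{a}) | —b→ q4
  q4 = 0 | ((0 + 0 + 0\{b,c}) | (0 + 0)\{a}) | stopped
Run σ = ⟨dba⟩ on P: start {p0}
  [1] d ⇒ {p1}
  [2] b ⇒ {p2}
  [3] a ⇒ {p3}
  — P admits the full trace.
Run σ = ⟨dba⟩ on Q: start {q0}
  [1] d ⇒ {q1}
  [2] b ⇒ {q2}
  [3] a ⇒ ∅  — Q cannot continue

dba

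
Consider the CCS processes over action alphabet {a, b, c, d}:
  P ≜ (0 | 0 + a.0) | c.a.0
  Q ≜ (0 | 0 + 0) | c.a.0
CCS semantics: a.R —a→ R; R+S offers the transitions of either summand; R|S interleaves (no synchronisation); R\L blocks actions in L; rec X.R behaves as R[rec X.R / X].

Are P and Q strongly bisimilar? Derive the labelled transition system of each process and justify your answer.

Reachable graph of P (6 states):
  u0 = (0 | 0 + a.0) | c.a.0 :: ··a··> u1, ··c··> u2
  u1 = 0 | c.a.0 :: ··c··> u3
  u2 = (0 | 0 + a.0) | a.0 :: ··a··> u3, ··a··> u4
  u3 = 0 | a.0 :: ··a··> u5
  u4 = (0 | 0 + a.0) | 0 :: ··a··> u5
  u5 = 0 | 0 :: (no moves)
Reachable graph of Q (3 states):
  v0 = (0 | 0 + 0) | c.a.0 :: ··c··> v1
  v1 = (0 | 0 + 0) | a.0 :: ··a··> v2
  v2 = (0 | 0 + 0) | 0 :: (no moves)
Coarsest stable partition (strong bisimilarity classes):
  B0 = {u0}
  B1 = {u1, v0}
  B2 = {u3, u4, v1}
  B3 = {u5, v2}
  B4 = {u2}
u0 ∈ B0, v0 ∈ B1 → different blocks

P ≁ Q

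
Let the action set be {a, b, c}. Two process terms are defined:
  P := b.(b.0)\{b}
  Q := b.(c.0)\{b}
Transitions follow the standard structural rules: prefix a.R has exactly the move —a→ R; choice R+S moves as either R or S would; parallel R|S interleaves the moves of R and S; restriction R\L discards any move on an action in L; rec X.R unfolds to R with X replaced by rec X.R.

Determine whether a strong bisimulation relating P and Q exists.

NO

Reachable graph of P (2 states):
  p0 = b.(b.0)\{b} :: ··b··> p1
  p1 = (b.0)\{b} :: ·
Reachable graph of Q (3 states):
  q0 = b.(c.0)\{b} :: ··b··> q1
  q1 = (c.0)\{b} :: ··c··> q2
  q2 = 0\{b} :: ·
Bisimilarity quotient blocks:
  B0 = {p0}
  B1 = {p1, q2}
  B2 = {q0}
  B3 = {q1}
p0 ∈ B0, q0 ∈ B2 → different blocks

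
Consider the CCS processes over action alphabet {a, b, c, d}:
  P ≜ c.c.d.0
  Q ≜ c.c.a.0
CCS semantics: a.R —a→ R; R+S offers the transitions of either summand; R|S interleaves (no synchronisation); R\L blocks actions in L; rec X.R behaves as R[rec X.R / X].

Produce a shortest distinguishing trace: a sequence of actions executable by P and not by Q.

Reachable graph of P (4 states):
  s0 = c.c.d.0 ⊢ =c=> s1
  s1 = c.d.0 ⊢ =c=> s2
  s2 = d.0 ⊢ =d=> s3
  s3 = 0 ⊢ (no moves)
Reachable graph of Q (4 states):
  t0 = c.c.a.0 ⊢ =c=> t1
  t1 = c.a.0 ⊢ =c=> t2
  t2 = a.0 ⊢ =a=> t3
  t3 = 0 ⊢ (no moves)
Run σ = ⟨ccd⟩ on P: start {s0}
  [1] c ⇒ {s1}
  [2] c ⇒ {s2}
  [3] d ⇒ {s3}
  — P admits the full trace.
Run σ = ⟨ccd⟩ on Q: start {t0}
  [1] c ⇒ {t1}
  [2] c ⇒ {t2}
  [3] d ⇒ ∅ (Q stuck)

ccd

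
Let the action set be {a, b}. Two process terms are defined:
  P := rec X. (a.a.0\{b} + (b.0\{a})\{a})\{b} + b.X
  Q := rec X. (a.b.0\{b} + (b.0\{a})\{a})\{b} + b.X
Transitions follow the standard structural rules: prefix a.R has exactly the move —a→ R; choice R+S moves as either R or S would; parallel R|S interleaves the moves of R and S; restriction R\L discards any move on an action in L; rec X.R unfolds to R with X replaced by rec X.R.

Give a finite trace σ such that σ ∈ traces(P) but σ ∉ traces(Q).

LTS(P): 3 reachable states
  m0 = rec X. (a.a.0\{b} + (b.0\{a})\{a})\{b} + b.X → —a→ m1, —b→ m0
  m1 = (a.0\{b})\{b} → —a→ m2
  m2 = 0\{b}\{b} → stopped
LTS(Q): 2 reachable states
  n0 = rec X. (a.b.0\{b} + (b.0\{a})\{a})\{b} + b.X → —a→ n1, —b→ n0
  n1 = (b.0\{b})\{b} → stopped
Executing aa from P (initial set {m0}):
  after a @ step 1: {m1}
  after a @ step 2: {m2}
  ✓ P
Executing aa from Q (initial set {n0}):
  after a @ step 1: {n1}
  after a @ step 2: ∅  — Q cannot continue

aa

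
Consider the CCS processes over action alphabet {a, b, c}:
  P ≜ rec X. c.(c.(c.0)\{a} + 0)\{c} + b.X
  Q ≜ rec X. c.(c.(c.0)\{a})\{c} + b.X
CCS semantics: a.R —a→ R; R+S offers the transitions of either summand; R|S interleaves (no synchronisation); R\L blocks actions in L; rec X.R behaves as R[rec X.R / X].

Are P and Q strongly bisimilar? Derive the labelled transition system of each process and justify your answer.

Reachable graph of P (2 states):
  u0 = rec X. c.(c.(c.0)\{a} + 0)\{c} + b.X has moves =b=> u0, =c=> u1
  u1 = (c.(c.0)\{a} + 0)\{c} has moves (no moves)
Reachable graph of Q (2 states):
  v0 = rec X. c.(c.(c.0)\{a})\{c} + b.X has moves =b=> v0, =c=> v1
  v1 = (c.(c.0)\{a})\{c} has moves (no moves)
Partition-refinement fixed point:
  B0 = {u0, v0}
  B1 = {u1, v1}
u0 ∈ B0, v0 ∈ B0 → same block

bisimilar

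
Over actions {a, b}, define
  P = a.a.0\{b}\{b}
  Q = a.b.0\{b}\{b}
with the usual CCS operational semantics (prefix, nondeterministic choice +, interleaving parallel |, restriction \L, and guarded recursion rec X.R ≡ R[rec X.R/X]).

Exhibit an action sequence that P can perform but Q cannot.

aa

LTS(P): 3 reachable states
  p0 = a.a.0\{b}\{b} | -a-> p1
  p1 = a.0\{b}\{b} | -a-> p2
  p2 = 0\{b}\{b} | deadlocked
LTS(Q): 3 reachable states
  q0 = a.b.0\{b}\{b} | -a-> q1
  q1 = b.0\{b}\{b} | -b-> q2
  q2 = 0\{b}\{b} | deadlocked
Executing aa from P (initial set {p0}):
  [1] a ⇒ {p1}
  [2] a ⇒ {p2}
  — P admits the full trace.
Executing aa from Q (initial set {q0}):
  [1] a ⇒ {q1}
  [2] a ⇒ ∅ (Q stuck)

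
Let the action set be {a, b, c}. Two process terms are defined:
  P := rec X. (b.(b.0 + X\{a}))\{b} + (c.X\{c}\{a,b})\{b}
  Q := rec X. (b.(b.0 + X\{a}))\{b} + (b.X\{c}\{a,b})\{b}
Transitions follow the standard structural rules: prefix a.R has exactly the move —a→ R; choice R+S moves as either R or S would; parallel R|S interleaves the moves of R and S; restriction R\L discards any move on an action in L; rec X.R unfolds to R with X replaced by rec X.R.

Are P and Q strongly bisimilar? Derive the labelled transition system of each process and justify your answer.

P ≁ Q

LTS(P): 2 reachable states
  s0 = rec X. (b.(b.0 + X\{a}))\{b} + (c.X\{c}\{a,b})\{b} :: —c→ s1
  s1 = (rec X. (b.(b.0 + X\{a}))\{b} + (c.X\{c}\{a,b})\{b})\{c}\{a,b}\{b} :: ∅
LTS(Q): 1 reachable states
  t0 = rec X. (b.(b.0 + X\{a}))\{b} + (b.X\{c}\{a,b})\{b} :: ∅
Coarsest stable partition (strong bisimilarity classes):
  B0 = {s0}
  B1 = {s1, t0}
s0 ∈ B0, t0 ∈ B1 → different blocks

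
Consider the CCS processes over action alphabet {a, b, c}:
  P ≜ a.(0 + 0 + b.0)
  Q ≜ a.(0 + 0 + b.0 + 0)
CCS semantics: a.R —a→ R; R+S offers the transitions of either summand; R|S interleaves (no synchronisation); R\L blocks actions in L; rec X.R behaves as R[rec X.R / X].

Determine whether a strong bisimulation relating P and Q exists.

P ~ Q

P's transition system — 3 states:
  m0 = a.(0 + 0 + b.0) has moves -a-> m1
  m1 = 0 + 0 + b.0 has moves -b-> m2
  m2 = 0 has moves deadlocked
Q's transition system — 3 states:
  n0 = a.(0 + 0 + b.0 + 0) has moves -a-> n1
  n1 = 0 + 0 + b.0 + 0 has moves -b-> n2
  n2 = 0 has moves deadlocked
Partition-refinement fixed point:
  B0 = {m0, n0}
  B1 = {m1, n1}
  B2 = {m2, n2}
m0 ∈ B0, n0 ∈ B0 → same block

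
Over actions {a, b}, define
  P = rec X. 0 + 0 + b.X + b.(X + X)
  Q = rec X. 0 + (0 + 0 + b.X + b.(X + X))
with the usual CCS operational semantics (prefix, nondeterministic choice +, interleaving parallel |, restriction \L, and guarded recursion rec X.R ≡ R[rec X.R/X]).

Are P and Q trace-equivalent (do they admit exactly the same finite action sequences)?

LTS(P): 2 reachable states
  s0 = rec X. 0 + 0 + b.X + b.(X + X) ⊢ —b→ s0, —b→ s1
  s1 = (rec X. 0 + 0 + b.X + b.(X + X)) + (rec X. 0 + 0 + b.X + b.(X + X)) ⊢ —b→ s0, —b→ s1
LTS(Q): 2 reachable states
  t0 = rec X. 0 + (0 + 0 + b.X + b.(X + X)) ⊢ —b→ t0, —b→ t1
  t1 = (rec X. 0 + (0 + 0 + b.X + b.(X + X))) + (rec X. 0 + (0 + 0 + b.X + b.(X + X))) ⊢ —b→ t0, —b→ t1
Partition-refinement fixed point:
  B0 = {s0, s1, t0, t1}
s0 ∈ B0, t0 ∈ B0 → same block
Bisimilar ⇒ trace-equivalent.

traces(P) = traces(Q)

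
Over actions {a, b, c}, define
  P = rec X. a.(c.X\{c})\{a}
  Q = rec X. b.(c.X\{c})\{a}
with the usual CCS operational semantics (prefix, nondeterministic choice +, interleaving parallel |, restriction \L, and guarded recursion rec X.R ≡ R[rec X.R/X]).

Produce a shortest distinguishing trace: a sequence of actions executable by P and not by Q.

LTS(P): 3 reachable states
  s0 = rec X. a.(c.X\{c})\{a} ⊢ ··a··> s1
  s1 = (c.(rec X. a.(c.X\{c})\{a})\{c})\{a} ⊢ ··c··> s2
  s2 = (rec X. a.(c.X\{c})\{a})\{c}\{a} ⊢ deadlocked
LTS(Q): 4 reachable states
  t0 = rec X. b.(c.X\{c})\{a} ⊢ ··b··> t1
  t1 = (c.(rec X. b.(c.X\{c})\{a})\{c})\{a} ⊢ ··c··> t2
  t2 = (rec X. b.(c.X\{c})\{a})\{c}\{a} ⊢ ··b··> t3
  t3 = (c.(rec X. b.(c.X\{c})\{a})\{c})\{a}\{c}\{a} ⊢ deadlocked
Run σ = ⟨a⟩ on P: start {s0}
  [1] a ⇒ {s1}
  ✓ P
Run σ = ⟨a⟩ on Q: start {t0}
  [1] a ⇒ ∅ (Q stuck)

a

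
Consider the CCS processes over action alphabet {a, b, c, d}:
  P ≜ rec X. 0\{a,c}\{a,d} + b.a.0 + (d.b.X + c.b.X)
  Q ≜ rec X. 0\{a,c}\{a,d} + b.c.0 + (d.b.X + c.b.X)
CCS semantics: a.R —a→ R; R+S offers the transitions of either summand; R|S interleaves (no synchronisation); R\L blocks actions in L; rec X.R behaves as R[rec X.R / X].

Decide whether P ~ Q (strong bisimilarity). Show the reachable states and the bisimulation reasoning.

P's transition system — 4 states:
  u0 = rec X. 0\{a,c}\{a,d} + b.a.0 + (d.b.X + c.b.X) ⊢ —b→ u1, —c→ u2, —d→ u2
  u1 = a.0 ⊢ —a→ u3
  u2 = b.(rec X. 0\{a,c}\{a,d} + b.a.0 + (d.b.X + c.b.X)) ⊢ —b→ u0
  u3 = 0 ⊢ stopped
Q's transition system — 4 states:
  v0 = rec X. 0\{a,c}\{a,d} + b.c.0 + (d.b.X + c.b.X) ⊢ —b→ v1, —c→ v2, —d→ v2
  v1 = c.0 ⊢ —c→ v3
  v2 = b.(rec X. 0\{a,c}\{a,d} + b.c.0 + (d.b.X + c.b.X)) ⊢ —b→ v0
  v3 = 0 ⊢ stopped
Partition-refinement fixed point:
  B0 = {u0}
  B1 = {u2}
  B2 = {u1}
  B3 = {u3, v3}
  B4 = {v0}
  B5 = {v1}
  B6 = {v2}
u0 ∈ B0, v0 ∈ B4 → different blocks

not bisimilar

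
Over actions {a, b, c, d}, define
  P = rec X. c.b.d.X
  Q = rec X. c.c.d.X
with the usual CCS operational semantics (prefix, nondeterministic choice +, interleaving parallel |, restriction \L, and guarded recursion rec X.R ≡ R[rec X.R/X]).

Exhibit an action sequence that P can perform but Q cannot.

cb

P's transition system — 3 states:
  u0 = rec X. c.b.d.X → --c--▸ u1
  u1 = b.d.(rec X. c.b.d.X) → --b--▸ u2
  u2 = d.(rec X. c.b.d.X) → --d--▸ u0
Q's transition system — 3 states:
  v0 = rec X. c.c.d.X → --c--▸ v1
  v1 = c.d.(rec X. c.c.d.X) → --c--▸ v2
  v2 = d.(rec X. c.c.d.X) → --d--▸ v0
Executing cb from P (initial set {u0}):
  [1] c ⇒ {u1}
  [2] b ⇒ {u2}
  ✓ P
Executing cb from Q (initial set {v0}):
  [1] c ⇒ {v1}
  [2] b ⇒ ∅  — Q cannot continue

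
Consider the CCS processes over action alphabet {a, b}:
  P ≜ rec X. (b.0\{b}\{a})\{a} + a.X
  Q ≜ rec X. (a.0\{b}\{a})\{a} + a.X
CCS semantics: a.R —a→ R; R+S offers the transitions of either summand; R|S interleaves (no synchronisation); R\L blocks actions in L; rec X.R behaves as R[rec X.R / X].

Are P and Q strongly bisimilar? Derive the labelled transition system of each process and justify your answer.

P's transition system — 2 states:
  m0 = rec X. (b.0\{b}\{a})\{a} + a.X has moves =a=> m0, =b=> m1
  m1 = 0\{b}\{a}\{a} has moves (no moves)
Q's transition system — 1 states:
  n0 = rec X. (a.0\{b}\{a})\{a} + a.X has moves =a=> n0
Partition-refinement fixed point:
  B0 = {m0}
  B1 = {m1}
  B2 = {n0}
m0 ∈ B0, n0 ∈ B2 → different blocks

P ≁ Q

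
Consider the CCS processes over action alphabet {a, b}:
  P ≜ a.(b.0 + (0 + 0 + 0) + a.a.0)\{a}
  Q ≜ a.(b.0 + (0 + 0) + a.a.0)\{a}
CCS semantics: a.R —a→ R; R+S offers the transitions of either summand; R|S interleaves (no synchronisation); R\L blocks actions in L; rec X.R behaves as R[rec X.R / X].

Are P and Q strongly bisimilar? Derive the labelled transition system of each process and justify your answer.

bisimilar

P's transition system — 3 states:
  s0 = a.(b.0 + (0 + 0 + 0) + a.a.0)\{a} has moves -a-> s1
  s1 = (b.0 + (0 + 0 + 0) + a.a.0)\{a} has moves -b-> s2
  s2 = 0\{a} has moves ∅
Q's transition system — 3 states:
  t0 = a.(b.0 + (0 + 0) + a.a.0)\{a} has moves -a-> t1
  t1 = (b.0 + (0 + 0) + a.a.0)\{a} has moves -b-> t2
  t2 = 0\{a} has moves ∅
Coarsest stable partition (strong bisimilarity classes):
  B0 = {s0, t0}
  B1 = {s1, t1}
  B2 = {s2, t2}
s0 ∈ B0, t0 ∈ B0 → same block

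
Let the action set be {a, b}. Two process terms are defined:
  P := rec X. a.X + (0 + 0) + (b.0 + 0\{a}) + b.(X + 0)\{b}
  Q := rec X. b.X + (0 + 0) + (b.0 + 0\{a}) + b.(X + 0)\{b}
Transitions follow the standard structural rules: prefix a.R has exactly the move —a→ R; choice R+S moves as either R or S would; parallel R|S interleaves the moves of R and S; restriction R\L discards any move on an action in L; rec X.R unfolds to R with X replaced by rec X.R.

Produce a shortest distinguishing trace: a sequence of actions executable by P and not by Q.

Reachable graph of P (4 states):
  m0 = rec X. a.X + (0 + 0) + (b.0 + 0\{a}) + b.(X + 0)\{b} has moves ··a··> m0, ··b··> m1, ··b··> m2
  m1 = ((rec X. a.X + (0 + 0) + (b.0 + 0\{a}) + b.(X + 0)\{b}) + 0)\{b} has moves ··a··> m3
  m2 = 0 has moves (no moves)
  m3 = (rec X. a.X + (0 + 0) + (b.0 + 0\{a}) + b.(X + 0)\{b})\{b} has moves ··a··> m3
Reachable graph of Q (3 states):
  n0 = rec X. b.X + (0 + 0) + (b.0 + 0\{a}) + b.(X + 0)\{b} has moves ··b··> n0, ··b··> n1, ··b··> n2
  n1 = ((rec X. b.X + (0 + 0) + (b.0 + 0\{a}) + b.(X + 0)\{b}) + 0)\{b} has moves (no moves)
  n2 = 0 has moves (no moves)
Trace ⟨a⟩ through P, begin at {m0}:
  step 1 (a): {m0}
  P completes σ.
Trace ⟨a⟩ through Q, begin at {n0}:
  step 1 (a): ∅ (Q stuck)

a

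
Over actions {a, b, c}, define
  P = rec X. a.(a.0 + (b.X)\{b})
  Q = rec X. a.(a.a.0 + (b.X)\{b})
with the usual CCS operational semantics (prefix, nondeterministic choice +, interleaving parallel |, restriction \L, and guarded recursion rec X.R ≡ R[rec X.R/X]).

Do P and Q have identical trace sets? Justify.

traces(P) ≠ traces(Q) — witness ⟨aaa⟩

Reachable graph of P (3 states):
  m0 = rec X. a.(a.0 + (b.X)\{b}) ⊢ --a--▸ m1
  m1 = a.0 + (b.(rec X. a.(a.0 + (b.X)\{b})))\{b} ⊢ --a--▸ m2
  m2 = 0 ⊢ stopped
Reachable graph of Q (4 states):
  n0 = rec X. a.(a.a.0 + (b.X)\{b}) ⊢ --a--▸ n1
  n1 = a.a.0 + (b.(rec X. a.(a.a.0 + (b.X)\{b})))\{b} ⊢ --a--▸ n2
  n2 = a.0 ⊢ --a--▸ n3
  n3 = 0 ⊢ stopped
Executing aaa from Q (initial set {n0}):
  after a @ step 1: {n1}
  after a @ step 2: {n2}
  after a @ step 3: {n3}
  — Q admits the full trace.
Executing aaa from P (initial set {m0}):
  after a @ step 1: {m1}
  after a @ step 2: {m2}
  after a @ step 3: ∅  — P cannot continue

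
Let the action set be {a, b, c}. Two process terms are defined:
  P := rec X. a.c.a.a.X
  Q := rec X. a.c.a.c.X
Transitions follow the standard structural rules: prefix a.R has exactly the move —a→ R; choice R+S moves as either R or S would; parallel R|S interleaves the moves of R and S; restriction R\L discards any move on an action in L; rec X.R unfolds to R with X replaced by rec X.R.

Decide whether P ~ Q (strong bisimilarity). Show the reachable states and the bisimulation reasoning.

not bisimilar

LTS(P): 4 reachable states
  s0 = rec X. a.c.a.a.X ⊢ —a→ s1
  s1 = c.a.a.(rec X. a.c.a.a.X) ⊢ —c→ s2
  s2 = a.a.(rec X. a.c.a.a.X) ⊢ —a→ s3
  s3 = a.(rec X. a.c.a.a.X) ⊢ —a→ s0
LTS(Q): 4 reachable states
  t0 = rec X. a.c.a.c.X ⊢ —a→ t1
  t1 = c.a.c.(rec X. a.c.a.c.X) ⊢ —c→ t2
  t2 = a.c.(rec X. a.c.a.c.X) ⊢ —a→ t3
  t3 = c.(rec X. a.c.a.c.X) ⊢ —c→ t0
Partition-refinement fixed point:
  B0 = {s0}
  B1 = {s1}
  B2 = {s2}
  B3 = {s3}
  B4 = {t0, t2}
  B5 = {t1, t3}
s0 ∈ B0, t0 ∈ B4 → different blocks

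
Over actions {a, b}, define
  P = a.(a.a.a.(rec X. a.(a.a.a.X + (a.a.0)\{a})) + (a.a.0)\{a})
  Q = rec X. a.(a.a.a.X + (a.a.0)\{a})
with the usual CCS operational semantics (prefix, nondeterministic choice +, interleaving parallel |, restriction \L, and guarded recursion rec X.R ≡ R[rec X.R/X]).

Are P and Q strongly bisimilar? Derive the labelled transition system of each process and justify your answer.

Reachable graph of P (5 states):
  p0 = a.(a.a.a.(rec X. a.(a.a.a.X + (a.a.0)\{a})) + (a.a.0)\{a}) has moves —a→ p1
  p1 = a.a.a.(rec X. a.(a.a.a.X + (a.a.0)\{a})) + (a.a.0)\{a} has moves —a→ p2
  p2 = a.a.(rec X. a.(a.a.a.X + (a.a.0)\{a})) has moves —a→ p3
  p3 = a.(rec X. a.(a.a.a.X + (a.a.0)\{a})) has moves —a→ p4
  p4 = rec X. a.(a.a.a.X + (a.a.0)\{a}) has moves —a→ p1
Reachable graph of Q (4 states):
  q0 = rec X. a.(a.a.a.X + (a.a.0)\{a}) has moves —a→ q1
  q1 = a.a.a.(rec X. a.(a.a.a.X + (a.a.0)\{a})) + (a.a.0)\{a} has moves —a→ q2
  q2 = a.a.(rec X. a.(a.a.a.X + (a.a.0)\{a})) has moves —a→ q3
  q3 = a.(rec X. a.(a.a.a.X + (a.a.0)\{a})) has moves —a→ q0
Bisimilarity quotient blocks:
  B0 = {p0, p1, p2, p3, p4, q0, q1, q2, q3}
p0 ∈ B0, q0 ∈ B0 → same block

P ~ Q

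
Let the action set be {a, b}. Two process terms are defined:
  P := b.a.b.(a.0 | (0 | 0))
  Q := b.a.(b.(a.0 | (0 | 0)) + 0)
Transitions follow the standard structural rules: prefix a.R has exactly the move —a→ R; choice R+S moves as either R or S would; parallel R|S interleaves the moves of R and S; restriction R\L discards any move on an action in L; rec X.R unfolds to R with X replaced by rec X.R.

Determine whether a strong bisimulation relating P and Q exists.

P's transition system — 5 states:
  m0 = b.a.b.(a.0 | (0 | 0)) :: =b=> m1
  m1 = a.b.(a.0 | (0 | 0)) :: =a=> m2
  m2 = b.(a.0 | (0 | 0)) :: =b=> m3
  m3 = a.0 | (0 | 0) :: =a=> m4
  m4 = 0 | (0 | 0) :: deadlocked
Q's transition system — 5 states:
  n0 = b.a.(b.(a.0 | (0 | 0)) + 0) :: =b=> n1
  n1 = a.(b.(a.0 | (0 | 0)) + 0) :: =a=> n2
  n2 = b.(a.0 | (0 | 0)) + 0 :: =b=> n3
  n3 = a.0 | (0 | 0) :: =a=> n4
  n4 = 0 | (0 | 0) :: deadlocked
Partition-refinement fixed point:
  B0 = {m0, n0}
  B1 = {m1, n1}
  B2 = {m2, n2}
  B3 = {m3, n3}
  B4 = {m4, n4}
m0 ∈ B0, n0 ∈ B0 → same block

YES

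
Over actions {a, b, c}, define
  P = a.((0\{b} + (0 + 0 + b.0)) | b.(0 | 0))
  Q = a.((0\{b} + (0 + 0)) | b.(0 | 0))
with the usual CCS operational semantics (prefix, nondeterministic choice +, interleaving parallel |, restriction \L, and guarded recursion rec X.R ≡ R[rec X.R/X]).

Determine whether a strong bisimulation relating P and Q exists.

LTS(P): 5 reachable states
  p0 = a.((0\{b} + (0 + 0 + b.0)) | b.(0 | 0)) has moves —a→ p1
  p1 = (0\{b} + (0 + 0 + b.0)) | b.(0 | 0) has moves —b→ p2, —b→ p3
  p2 = (0\{b} + (0 + 0 + b.0)) | (0 | 0) has moves —b→ p4
  p3 = 0 | b.(0 | 0) has moves —b→ p4
  p4 = 0 | (0 | 0) has moves (no moves)
LTS(Q): 3 reachable states
  q0 = a.((0\{b} + (0 + 0)) | b.(0 | 0)) has moves —a→ q1
  q1 = (0\{b} + (0 + 0)) | b.(0 | 0) has moves —b→ q2
  q2 = (0\{b} + (0 + 0)) | (0 | 0) has moves (no moves)
Coarsest stable partition (strong bisimilarity classes):
  B0 = {p0}
  B1 = {p1}
  B2 = {p2, p3, q1}
  B3 = {p4, q2}
  B4 = {q0}
p0 ∈ B0, q0 ∈ B4 → different blocks

not bisimilar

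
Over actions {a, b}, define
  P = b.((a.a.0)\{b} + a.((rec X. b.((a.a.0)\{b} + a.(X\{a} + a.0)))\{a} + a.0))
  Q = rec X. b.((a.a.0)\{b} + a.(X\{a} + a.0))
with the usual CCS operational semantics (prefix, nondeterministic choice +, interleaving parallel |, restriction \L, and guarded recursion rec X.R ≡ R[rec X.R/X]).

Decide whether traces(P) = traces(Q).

P's transition system — 7 states:
  s0 = b.((a.a.0)\{b} + a.((rec X. b.((a.a.0)\{b} + a.(X\{a} + a.0)))\{a} + a.0)) | -b-> s1
  s1 = (a.a.0)\{b} + a.((rec X. b.((a.a.0)\{b} + a.(X\{a} + a.0)))\{a} + a.0) | -a-> s2, -a-> s3
  s2 = (a.0)\{b} | -a-> s4
  s3 = (rec X. b.((a.a.0)\{b} + a.(X\{a} + a.0)))\{a} + a.0 | -a-> s5, -b-> s6
  s4 = 0\{b} | ∅
  s5 = 0 | ∅
  s6 = ((a.a.0)\{b} + a.((rec X. b.((a.a.0)\{b} + a.(X\{a} + a.0)))\{a} + a.0))\{a} | ∅
Q's transition system — 7 states:
  t0 = rec X. b.((a.a.0)\{b} + a.(X\{a} + a.0)) | -b-> t1
  t1 = (a.a.0)\{b} + a.((rec X. b.((a.a.0)\{b} + a.(X\{a} + a.0)))\{a} + a.0) | -a-> t2, -a-> t3
  t2 = (a.0)\{b} | -a-> t4
  t3 = (rec X. b.((a.a.0)\{b} + a.(X\{a} + a.0)))\{a} + a.0 | -a-> t5, -b-> t6
  t4 = 0\{b} | ∅
  t5 = 0 | ∅
  t6 = ((a.a.0)\{b} + a.((rec X. b.((a.a.0)\{b} + a.(X\{a} + a.0)))\{a} + a.0))\{a} | ∅
Bisimilarity quotient blocks:
  B0 = {s0, t0}
  B1 = {s1, t1}
  B2 = {s2, t2}
  B3 = {s4, s5, s6, t4, t5, t6}
  B4 = {s3, t3}
s0 ∈ B0, t0 ∈ B0 → same block
Bisimilar ⇒ trace-equivalent.

YES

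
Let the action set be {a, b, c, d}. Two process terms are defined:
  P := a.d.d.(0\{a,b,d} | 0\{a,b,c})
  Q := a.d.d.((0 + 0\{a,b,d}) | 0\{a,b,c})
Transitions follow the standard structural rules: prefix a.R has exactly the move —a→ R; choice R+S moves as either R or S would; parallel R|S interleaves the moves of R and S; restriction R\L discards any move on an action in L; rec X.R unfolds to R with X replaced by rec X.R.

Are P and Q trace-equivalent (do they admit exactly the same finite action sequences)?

P's transition system — 4 states:
  u0 = a.d.d.(0\{a,b,d} | 0\{a,b,c}) :: ··a··> u1
  u1 = d.d.(0\{a,b,d} | 0\{a,b,c}) :: ··d··> u2
  u2 = d.(0\{a,b,d} | 0\{a,b,c}) :: ··d··> u3
  u3 = 0\{a,b,d} | 0\{a,b,c} :: (no moves)
Q's transition system — 4 states:
  v0 = a.d.d.((0 + 0\{a,b,d}) | 0\{a,b,c}) :: ··a··> v1
  v1 = d.d.((0 + 0\{a,b,d}) | 0\{a,b,c}) :: ··d··> v2
  v2 = d.((0 + 0\{a,b,d}) | 0\{a,b,c}) :: ··d··> v3
  v3 = (0 + 0\{a,b,d}) | 0\{a,b,c} :: (no moves)
Coarsest stable partition (strong bisimilarity classes):
  B0 = {u0, v0}
  B1 = {u1, v1}
  B2 = {u2, v2}
  B3 = {u3, v3}
u0 ∈ B0, v0 ∈ B0 → same block
Bisimilar ⇒ trace-equivalent.

traces(P) = traces(Q)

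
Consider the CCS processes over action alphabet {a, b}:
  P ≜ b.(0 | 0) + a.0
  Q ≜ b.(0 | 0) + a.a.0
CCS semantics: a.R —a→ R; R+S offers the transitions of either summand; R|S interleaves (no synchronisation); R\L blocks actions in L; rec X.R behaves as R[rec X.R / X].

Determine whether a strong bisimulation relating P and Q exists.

not bisimilar

P's transition system — 3 states:
  p0 = b.(0 | 0) + a.0 → ··a··> p1, ··b··> p2
  p1 = 0 → (no moves)
  p2 = 0 | 0 → (no moves)
Q's transition system — 4 states:
  q0 = b.(0 | 0) + a.a.0 → ··a··> q1, ··b··> q2
  q1 = a.0 → ··a··> q3
  q2 = 0 | 0 → (no moves)
  q3 = 0 → (no moves)
Coarsest stable partition (strong bisimilarity classes):
  B0 = {p0}
  B1 = {p1, p2, q2, q3}
  B2 = {q0}
  B3 = {q1}
p0 ∈ B0, q0 ∈ B2 → different blocks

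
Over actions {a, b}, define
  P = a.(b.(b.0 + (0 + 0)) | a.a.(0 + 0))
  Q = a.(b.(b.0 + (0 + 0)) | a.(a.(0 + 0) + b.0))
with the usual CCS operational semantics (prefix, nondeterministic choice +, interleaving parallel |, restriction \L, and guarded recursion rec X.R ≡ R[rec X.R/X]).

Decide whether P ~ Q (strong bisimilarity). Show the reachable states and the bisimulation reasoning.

not bisimilar

P's transition system — 10 states:
  m0 = a.(b.(b.0 + (0 + 0)) | a.a.(0 + 0)) | -a-> m1
  m1 = b.(b.0 + (0 + 0)) | a.a.(0 + 0) | -a-> m2, -b-> m3
  m2 = b.(b.0 + (0 + 0)) | a.(0 + 0) | -a-> m4, -b-> m5
  m3 = (b.0 + (0 + 0)) | a.a.(0 + 0) | -a-> m5, -b-> m6
  m4 = b.(b.0 + (0 + 0)) | (0 + 0) | -b-> m7
  m5 = (b.0 + (0 + 0)) | a.(0 + 0) | -a-> m7, -b-> m8
  m6 = 0 | a.a.(0 + 0) | -a-> m8
  m7 = (b.0 + (0 + 0)) | (0 + 0) | -b-> m9
  m8 = 0 | a.(0 + 0) | -a-> m9
  m9 = 0 | (0 + 0) | stopped
Q's transition system — 13 states:
  n0 = a.(b.(b.0 + (0 + 0)) | a.(a.(0 + 0) + b.0)) | -a-> n1
  n1 = b.(b.0 + (0 + 0)) | a.(a.(0 + 0) + b.0) | -a-> n2, -b-> n3
  n2 = b.(b.0 + (0 + 0)) | (a.(0 + 0) + b.0) | -a-> n4, -b-> n5, -b-> n6
  n3 = (b.0 + (0 + 0)) | a.(a.(0 + 0) + b.0) | -a-> n5, -b-> n7
  n4 = b.(b.0 + (0 + 0)) | (0 + 0) | -b-> n8
  n5 = (b.0 + (0 + 0)) | (a.(0 + 0) + b.0) | -a-> n8, -b-> n10, -b-> n9
  n6 = b.(b.0 + (0 + 0)) | 0 | -b-> n9
  n7 = 0 | a.(a.(0 + 0) + b.0) | -a-> n10
  n8 = (b.0 + (0 + 0)) | (0 + 0) | -b-> n11
  n9 = (b.0 + (0 + 0)) | 0 | -b-> n12
  n10 = 0 | (a.(0 + 0) + b.0) | -a-> n11, -b-> n12
  n11 = 0 | (0 + 0) | stopped
  n12 = 0 | 0 | stopped
Coarsest stable partition (strong bisimilarity classes):
  B0 = {m0}
  B1 = {m1}
  B2 = {m2}
  B3 = {m5}
  B4 = {m7, n8, n9}
  B5 = {m9, n11, n12}
  B6 = {m8}
  B7 = {m4, n4, n6}
  B8 = {m3}
  B9 = {m6}
  B10 = {n0}
  B11 = {n1}
  B12 = {n2}
  B13 = {n5}
  B14 = {n10}
  B15 = {n3}
  B16 = {n7}
m0 ∈ B0, n0 ∈ B10 → different blocks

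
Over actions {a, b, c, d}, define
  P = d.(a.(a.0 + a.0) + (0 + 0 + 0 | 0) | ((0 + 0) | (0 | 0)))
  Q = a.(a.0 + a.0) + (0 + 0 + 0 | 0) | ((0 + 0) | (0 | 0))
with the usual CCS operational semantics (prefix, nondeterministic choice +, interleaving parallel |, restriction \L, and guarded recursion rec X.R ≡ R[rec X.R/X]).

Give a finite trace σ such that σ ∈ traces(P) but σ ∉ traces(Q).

LTS(P): 4 reachable states
  p0 = d.(a.(a.0 + a.0) + (0 + 0 + 0 | 0) | ((0 + 0) | (0 | 0))) | =d=> p1
  p1 = a.(a.0 + a.0) + (0 + 0 + 0 | 0) | ((0 + 0) | (0 | 0)) | =a=> p2
  p2 = a.0 + a.0 | =a=> p3
  p3 = 0 | ·
LTS(Q): 3 reachable states
  q0 = a.(a.0 + a.0) + (0 + 0 + 0 | 0) | ((0 + 0) | (0 | 0)) | =a=> q1
  q1 = a.0 + a.0 | =a=> q2
  q2 = 0 | ·
Run σ = ⟨d⟩ on P: start {p0}
  step 1 (d): {p1}
  — P admits the full trace.
Run σ = ⟨d⟩ on Q: start {q0}
  step 1 (d): ∅ (Q stuck)

d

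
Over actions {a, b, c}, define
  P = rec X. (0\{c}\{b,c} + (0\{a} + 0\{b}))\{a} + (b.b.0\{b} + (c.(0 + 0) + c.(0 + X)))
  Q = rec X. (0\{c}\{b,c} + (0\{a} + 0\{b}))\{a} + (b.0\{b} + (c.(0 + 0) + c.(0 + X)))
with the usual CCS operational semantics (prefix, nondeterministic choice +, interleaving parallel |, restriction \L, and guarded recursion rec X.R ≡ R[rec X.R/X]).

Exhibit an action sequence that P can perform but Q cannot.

bb

P's transition system — 5 states:
  s0 = rec X. (0\{c}\{b,c} + (0\{a} + 0\{b}))\{a} + (b.b.0\{b} + (c.(0 + 0) + c.(0 + X))) → =b=> s1, =c=> s2, =c=> s3
  s1 = b.0\{b} → =b=> s4
  s2 = 0 + (rec X. (0\{c}\{b,c} + (0\{a} + 0\{b}))\{a} + (b.b.0\{b} + (c.(0 + 0) + c.(0 + X)))) → =b=> s1, =c=> s2, =c=> s3
  s3 = 0 + 0 → deadlocked
  s4 = 0\{b} → deadlocked
Q's transition system — 4 states:
  t0 = rec X. (0\{c}\{b,c} + (0\{a} + 0\{b}))\{a} + (b.0\{b} + (c.(0 + 0) + c.(0 + X))) → =b=> t1, =c=> t2, =c=> t3
  t1 = 0\{b} → deadlocked
  t2 = 0 + (rec X. (0\{c}\{b,c} + (0\{a} + 0\{b}))\{a} + (b.0\{b} + (c.(0 + 0) + c.(0 + X)))) → =b=> t1, =c=> t2, =c=> t3
  t3 = 0 + 0 → deadlocked
Run σ = ⟨bb⟩ on P: start {s0}
  [1] b ⇒ {s1}
  [2] b ⇒ {s4}
  ✓ P
Run σ = ⟨bb⟩ on Q: start {t0}
  [1] b ⇒ {t1}
  [2] b ⇒ ∅  — Q cannot continue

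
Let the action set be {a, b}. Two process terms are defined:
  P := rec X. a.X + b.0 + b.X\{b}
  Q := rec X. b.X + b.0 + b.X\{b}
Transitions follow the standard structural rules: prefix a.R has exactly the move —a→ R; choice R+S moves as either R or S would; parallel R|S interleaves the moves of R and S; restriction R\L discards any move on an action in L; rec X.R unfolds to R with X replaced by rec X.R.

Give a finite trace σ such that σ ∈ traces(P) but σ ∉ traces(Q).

P's transition system — 3 states:
  p0 = rec X. a.X + b.0 + b.X\{b} ⊢ —a→ p0, —b→ p1, —b→ p2
  p1 = (rec X. a.X + b.0 + b.X\{b})\{b} ⊢ —a→ p1
  p2 = 0 ⊢ (no moves)
Q's transition system — 3 states:
  q0 = rec X. b.X + b.0 + b.X\{b} ⊢ —b→ q0, —b→ q1, —b→ q2
  q1 = (rec X. b.X + b.0 + b.X\{b})\{b} ⊢ (no moves)
  q2 = 0 ⊢ (no moves)
Run σ = ⟨a⟩ on P: start {p0}
  [1] a ⇒ {p0}
  P completes σ.
Run σ = ⟨a⟩ on Q: start {q0}
  [1] a ⇒ ∅ (Q stuck)

a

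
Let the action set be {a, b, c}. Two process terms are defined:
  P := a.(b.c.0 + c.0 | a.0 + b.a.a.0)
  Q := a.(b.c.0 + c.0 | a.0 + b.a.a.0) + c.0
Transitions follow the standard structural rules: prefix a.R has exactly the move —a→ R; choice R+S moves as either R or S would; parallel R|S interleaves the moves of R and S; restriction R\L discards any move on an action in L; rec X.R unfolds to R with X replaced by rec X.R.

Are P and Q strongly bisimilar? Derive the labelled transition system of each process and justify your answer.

not bisimilar

LTS(P): 9 reachable states
  m0 = a.(b.c.0 + c.0 | a.0 + b.a.a.0) :: ··a··> m1
  m1 = b.c.0 + c.0 | a.0 + b.a.a.0 :: ··a··> m2, ··b··> m3, ··b··> m4, ··c··> m5
  m2 = c.0 | 0 :: ··c··> m6
  m3 = a.a.0 :: ··a··> m7
  m4 = c.0 :: ··c··> m8
  m5 = 0 | a.0 :: ··a··> m6
  m6 = 0 | 0 :: stopped
  m7 = a.0 :: ··a··> m8
  m8 = 0 :: stopped
LTS(Q): 9 reachable states
  n0 = a.(b.c.0 + c.0 | a.0 + b.a.a.0) + c.0 :: ··a··> n1, ··c··> n2
  n1 = b.c.0 + c.0 | a.0 + b.a.a.0 :: ··a··> n3, ··b··> n4, ··b··> n5, ··c··> n6
  n2 = 0 :: stopped
  n3 = c.0 | 0 :: ··c··> n7
  n4 = a.a.0 :: ··a··> n8
  n5 = c.0 :: ··c··> n2
  n6 = 0 | a.0 :: ··a··> n7
  n7 = 0 | 0 :: stopped
  n8 = a.0 :: ··a··> n2
Partition-refinement fixed point:
  B0 = {m0}
  B1 = {m1, n1}
  B2 = {m2, m4, n3, n5}
  B3 = {m6, m8, n2, n7}
  B4 = {m5, m7, n6, n8}
  B5 = {m3, n4}
  B6 = {n0}
m0 ∈ B0, n0 ∈ B6 → different blocks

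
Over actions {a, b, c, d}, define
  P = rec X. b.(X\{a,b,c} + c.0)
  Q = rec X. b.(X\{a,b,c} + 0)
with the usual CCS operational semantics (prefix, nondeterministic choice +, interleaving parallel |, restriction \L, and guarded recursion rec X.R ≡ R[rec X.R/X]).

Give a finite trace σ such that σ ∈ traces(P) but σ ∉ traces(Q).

bc

P's transition system — 3 states:
  u0 = rec X. b.(X\{a,b,c} + c.0) → =b=> u1
  u1 = (rec X. b.(X\{a,b,c} + c.0))\{a,b,c} + c.0 → =c=> u2
  u2 = 0 → stopped
Q's transition system — 2 states:
  v0 = rec X. b.(X\{a,b,c} + 0) → =b=> v1
  v1 = (rec X. b.(X\{a,b,c} + 0))\{a,b,c} + 0 → stopped
Run σ = ⟨bc⟩ on P: start {u0}
  [1] b ⇒ {u1}
  [2] c ⇒ {u2}
  P completes σ.
Run σ = ⟨bc⟩ on Q: start {v0}
  [1] b ⇒ {v1}
  [2] c ⇒ ∅  — Q cannot continue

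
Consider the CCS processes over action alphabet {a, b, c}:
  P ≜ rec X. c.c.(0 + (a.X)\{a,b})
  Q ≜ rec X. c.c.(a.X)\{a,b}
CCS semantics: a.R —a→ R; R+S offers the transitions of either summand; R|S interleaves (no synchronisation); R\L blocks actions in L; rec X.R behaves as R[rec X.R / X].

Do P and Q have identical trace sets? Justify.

Reachable graph of P (3 states):
  u0 = rec X. c.c.(0 + (a.X)\{a,b}) ⊢ —c→ u1
  u1 = c.(0 + (a.(rec X. c.c.(0 + (a.X)\{a,b})))\{a,b}) ⊢ —c→ u2
  u2 = 0 + (a.(rec X. c.c.(0 + (a.X)\{a,b})))\{a,b} ⊢ (no moves)
Reachable graph of Q (3 states):
  v0 = rec X. c.c.(a.X)\{a,b} ⊢ —c→ v1
  v1 = c.(a.(rec X. c.c.(a.X)\{a,b}))\{a,b} ⊢ —c→ v2
  v2 = (a.(rec X. c.c.(a.X)\{a,b}))\{a,b} ⊢ (no moves)
Partition-refinement fixed point:
  B0 = {u0, v0}
  B1 = {u1, v1}
  B2 = {u2, v2}
u0 ∈ B0, v0 ∈ B0 → same block
Bisimilar ⇒ trace-equivalent.

trace-equivalent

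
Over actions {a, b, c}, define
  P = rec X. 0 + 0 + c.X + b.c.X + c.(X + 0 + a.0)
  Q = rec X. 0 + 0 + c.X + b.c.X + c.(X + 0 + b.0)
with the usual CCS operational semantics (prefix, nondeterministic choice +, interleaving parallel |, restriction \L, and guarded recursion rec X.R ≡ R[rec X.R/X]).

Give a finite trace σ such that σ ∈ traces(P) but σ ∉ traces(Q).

LTS(P): 4 reachable states
  u0 = rec X. 0 + 0 + c.X + b.c.X + c.(X + 0 + a.0) :: --b--▸ u1, --c--▸ u0, --c--▸ u2
  u1 = c.(rec X. 0 + 0 + c.X + b.c.X + c.(X + 0 + a.0)) :: --c--▸ u0
  u2 = (rec X. 0 + 0 + c.X + b.c.X + c.(X + 0 + a.0)) + 0 + a.0 :: --a--▸ u3, --b--▸ u1, --c--▸ u0, --c--▸ u2
  u3 = 0 :: (no moves)
LTS(Q): 4 reachable states
  v0 = rec X. 0 + 0 + c.X + b.c.X + c.(X + 0 + b.0) :: --b--▸ v1, --c--▸ v0, --c--▸ v2
  v1 = c.(rec X. 0 + 0 + c.X + b.c.X + c.(X + 0 + b.0)) :: --c--▸ v0
  v2 = (rec X. 0 + 0 + c.X + b.c.X + c.(X + 0 + b.0)) + 0 + b.0 :: --b--▸ v1, --b--▸ v3, --c--▸ v0, --c--▸ v2
  v3 = 0 :: (no moves)
Trace ⟨ca⟩ through P, begin at {u0}:
  step 1 (c): {u0, u2}
  step 2 (a): {u3}
  — P admits the full trace.
Trace ⟨ca⟩ through Q, begin at {v0}:
  step 1 (c): {v0, v2}
  step 2 (a): ∅ (Q stuck)

ca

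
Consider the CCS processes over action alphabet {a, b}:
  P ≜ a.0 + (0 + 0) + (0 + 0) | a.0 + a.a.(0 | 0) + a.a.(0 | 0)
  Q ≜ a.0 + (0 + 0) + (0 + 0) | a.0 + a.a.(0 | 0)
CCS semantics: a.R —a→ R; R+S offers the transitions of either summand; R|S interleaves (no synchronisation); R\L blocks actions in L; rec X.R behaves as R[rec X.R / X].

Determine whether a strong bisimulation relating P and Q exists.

P ~ Q

Reachable graph of P (5 states):
  u0 = a.0 + (0 + 0) + (0 + 0) | a.0 + a.a.(0 | 0) + a.a.(0 | 0) | —a→ u1, —a→ u2, —a→ u3
  u1 = (0 + 0) | 0 | deadlocked
  u2 = 0 | deadlocked
  u3 = a.(0 | 0) | —a→ u4
  u4 = 0 | 0 | deadlocked
Reachable graph of Q (5 states):
  v0 = a.0 + (0 + 0) + (0 + 0) | a.0 + a.a.(0 | 0) | —a→ v1, —a→ v2, —a→ v3
  v1 = (0 + 0) | 0 | deadlocked
  v2 = 0 | deadlocked
  v3 = a.(0 | 0) | —a→ v4
  v4 = 0 | 0 | deadlocked
Coarsest stable partition (strong bisimilarity classes):
  B0 = {u0, v0}
  B1 = {u1, u2, u4, v1, v2, v4}
  B2 = {u3, v3}
u0 ∈ B0, v0 ∈ B0 → same block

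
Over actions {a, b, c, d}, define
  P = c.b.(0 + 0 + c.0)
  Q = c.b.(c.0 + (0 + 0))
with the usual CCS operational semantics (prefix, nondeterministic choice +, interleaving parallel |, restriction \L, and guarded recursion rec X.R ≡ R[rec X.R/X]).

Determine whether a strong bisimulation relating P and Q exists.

P's transition system — 4 states:
  p0 = c.b.(0 + 0 + c.0) → --c--▸ p1
  p1 = b.(0 + 0 + c.0) → --b--▸ p2
  p2 = 0 + 0 + c.0 → --c--▸ p3
  p3 = 0 → deadlocked
Q's transition system — 4 states:
  q0 = c.b.(c.0 + (0 + 0)) → --c--▸ q1
  q1 = b.(c.0 + (0 + 0)) → --b--▸ q2
  q2 = c.0 + (0 + 0) → --c--▸ q3
  q3 = 0 → deadlocked
Bisimilarity quotient blocks:
  B0 = {p0, q0}
  B1 = {p1, q1}
  B2 = {p2, q2}
  B3 = {p3, q3}
p0 ∈ B0, q0 ∈ B0 → same block

bisimilar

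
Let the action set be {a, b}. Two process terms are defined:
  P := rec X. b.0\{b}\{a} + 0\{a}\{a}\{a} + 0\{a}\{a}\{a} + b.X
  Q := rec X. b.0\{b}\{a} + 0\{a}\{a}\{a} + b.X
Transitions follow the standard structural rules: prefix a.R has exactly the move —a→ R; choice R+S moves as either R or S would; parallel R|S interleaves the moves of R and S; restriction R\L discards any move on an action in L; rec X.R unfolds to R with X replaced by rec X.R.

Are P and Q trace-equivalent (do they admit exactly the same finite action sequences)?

P's transition system — 2 states:
  u0 = rec X. b.0\{b}\{a} + 0\{a}\{a}\{a} + 0\{a}\{a}\{a} + b.X ⊢ —b→ u0, —b→ u1
  u1 = 0\{b}\{a} ⊢ ∅
Q's transition system — 2 states:
  v0 = rec X. b.0\{b}\{a} + 0\{a}\{a}\{a} + b.X ⊢ —b→ v0, —b→ v1
  v1 = 0\{b}\{a} ⊢ ∅
Partition-refinement fixed point:
  B0 = {u0, v0}
  B1 = {u1, v1}
u0 ∈ B0, v0 ∈ B0 → same block
Bisimilar ⇒ trace-equivalent.

traces(P) = traces(Q)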